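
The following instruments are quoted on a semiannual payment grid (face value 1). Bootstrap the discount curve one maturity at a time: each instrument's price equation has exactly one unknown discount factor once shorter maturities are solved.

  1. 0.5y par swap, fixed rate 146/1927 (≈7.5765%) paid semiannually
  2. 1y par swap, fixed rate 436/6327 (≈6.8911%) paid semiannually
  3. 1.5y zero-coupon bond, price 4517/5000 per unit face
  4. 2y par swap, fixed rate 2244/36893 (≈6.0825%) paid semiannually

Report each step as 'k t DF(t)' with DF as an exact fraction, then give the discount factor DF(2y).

step 1 [0.5y] swap r/2=73/1927: DF=(1 − 73/1927·(0))/(1+73/1927) = 1927/2000 ≈ 0.963500
step 2 [1y] swap r/2=218/6327: DF=(1 − 218/6327·(0.963500))/(1+218/6327) = 4673/5000 ≈ 0.934600
step 3 [1.5y] zero: DF = P = 4517/5000 ≈ 0.903400
step 4 [2y] swap r/2=1122/36893: DF=(1 − 1122/36893·(0.963500+0.934600+0.903400))/(1+1122/36893) = 4439/5000 ≈ 0.887800

1 1/2 1927/2000
2 1 4673/5000
3 3/2 4517/5000
4 2 4439/5000
DF(2y) = 4439/5000 ≈ 0.887800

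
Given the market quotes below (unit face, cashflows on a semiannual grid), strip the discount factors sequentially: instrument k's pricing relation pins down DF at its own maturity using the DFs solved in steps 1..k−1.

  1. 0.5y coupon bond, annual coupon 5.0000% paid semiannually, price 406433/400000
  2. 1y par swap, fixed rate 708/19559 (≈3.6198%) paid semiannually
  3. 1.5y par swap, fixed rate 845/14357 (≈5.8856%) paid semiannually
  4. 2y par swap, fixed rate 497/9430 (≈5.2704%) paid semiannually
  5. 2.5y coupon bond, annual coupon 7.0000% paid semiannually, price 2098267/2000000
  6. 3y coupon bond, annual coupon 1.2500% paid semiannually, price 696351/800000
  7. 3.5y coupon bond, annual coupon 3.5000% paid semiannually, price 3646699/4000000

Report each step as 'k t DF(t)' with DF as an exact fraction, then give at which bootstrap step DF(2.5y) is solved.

1 1/2 9913/10000
2 1 4823/5000
3 3/2 1831/2000
4 2 4503/5000
5 5/2 8861/10000
6 3 8361/10000
7 7/2 1603/2000
DF(2.5y) is solved at step 5

step 1 [0.5y] bond c/2=1/40: DF=(406433/400000 − 1/40·(0))/(1+1/40) = 9913/10000 ≈ 0.991300
step 2 [1y] swap r/2=354/19559: DF=(1 − 354/19559·(0.991300))/(1+354/19559) = 4823/5000 ≈ 0.964600
step 3 [1.5y] swap r/2=845/28714: DF=(1 − 845/28714·(0.991300+0.964600))/(1+845/28714) = 1831/2000 ≈ 0.915500
step 4 [2y] swap r/2=497/18860: DF=(1 − 497/18860·(0.991300+0.964600+0.915500))/(1+497/18860) = 4503/5000 ≈ 0.900600
step 5 [2.5y] bond c/2=7/200: DF=(2098267/2000000 − 7/200·(0.991300+0.964600+0.915500+0.900600))/(1+7/200) = 8861/10000 ≈ 0.886100
step 6 [3y] bond c/2=1/160: DF=(696351/800000 − 1/160·(0.991300+0.964600+0.915500+0.900600+0.886100))/(1+1/160) = 8361/10000 ≈ 0.836100
step 7 [3.5y] bond c/2=7/400: DF=(3646699/4000000 − 7/400·(0.991300+0.964600+0.915500+0.900600+0.886100+0.836100))/(1+7/400) = 1603/2000 ≈ 0.801500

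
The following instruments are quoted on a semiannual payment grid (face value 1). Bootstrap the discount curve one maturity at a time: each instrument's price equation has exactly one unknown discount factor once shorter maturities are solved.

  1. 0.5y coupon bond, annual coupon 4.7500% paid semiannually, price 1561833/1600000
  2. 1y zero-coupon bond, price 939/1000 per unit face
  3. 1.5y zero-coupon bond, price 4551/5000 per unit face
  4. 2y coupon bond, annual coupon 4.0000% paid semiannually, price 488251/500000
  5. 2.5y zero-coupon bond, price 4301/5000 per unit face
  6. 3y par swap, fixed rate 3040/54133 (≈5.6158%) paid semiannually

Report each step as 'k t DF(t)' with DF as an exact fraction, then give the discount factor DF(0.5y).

step 1 [0.5y] bond c/2=19/800: DF=(1561833/1600000 − 19/800·(0))/(1+19/800) = 1907/2000 ≈ 0.953500
step 2 [1y] zero: DF = P = 939/1000 ≈ 0.939000
step 3 [1.5y] zero: DF = P = 4551/5000 ≈ 0.910200
step 4 [2y] bond c/2=1/50: DF=(488251/500000 − 1/50·(0.953500+0.939000+0.910200))/(1+1/50) = 564/625 ≈ 0.902400
step 5 [2.5y] zero: DF = P = 4301/5000 ≈ 0.860200
step 6 [3y] swap r/2=1520/54133: DF=(1 − 1520/54133·(0.953500+0.939000+0.910200+0.902400+0.860200))/(1+1520/54133) = 106/125 ≈ 0.848000

1 1/2 1907/2000
2 1 939/1000
3 3/2 4551/5000
4 2 564/625
5 5/2 4301/5000
6 3 106/125
DF(0.5y) = 1907/2000 ≈ 0.953500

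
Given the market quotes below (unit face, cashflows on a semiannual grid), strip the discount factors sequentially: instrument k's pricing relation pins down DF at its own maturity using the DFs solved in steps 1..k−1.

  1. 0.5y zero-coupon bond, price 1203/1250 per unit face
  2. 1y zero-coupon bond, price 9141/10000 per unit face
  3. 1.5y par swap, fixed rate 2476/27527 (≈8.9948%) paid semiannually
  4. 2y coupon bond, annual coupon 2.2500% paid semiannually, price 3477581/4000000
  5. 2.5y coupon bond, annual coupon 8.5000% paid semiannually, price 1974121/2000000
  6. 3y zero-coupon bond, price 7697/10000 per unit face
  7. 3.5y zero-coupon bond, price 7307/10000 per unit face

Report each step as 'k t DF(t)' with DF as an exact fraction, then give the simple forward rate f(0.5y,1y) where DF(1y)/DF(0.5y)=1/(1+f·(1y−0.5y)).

step 1 [0.5y] zero: DF = P = 1203/1250 ≈ 0.962400
step 2 [1y] zero: DF = P = 9141/10000 ≈ 0.914100
step 3 [1.5y] swap r/2=1238/27527: DF=(1 − 1238/27527·(0.962400+0.914100))/(1+1238/27527) = 4381/5000 ≈ 0.876200
step 4 [2y] bond c/2=9/800: DF=(3477581/4000000 − 9/800·(0.962400+0.914100+0.876200))/(1+9/800) = 8291/10000 ≈ 0.829100
step 5 [2.5y] bond c/2=17/400: DF=(1974121/2000000 − 17/400·(0.962400+0.914100+0.876200+0.829100))/(1+17/400) = 1001/1250 ≈ 0.800800
step 6 [3y] zero: DF = P = 7697/10000 ≈ 0.769700
step 7 [3.5y] zero: DF = P = 7307/10000 ≈ 0.730700

1 1/2 1203/1250
2 1 9141/10000
3 3/2 4381/5000
4 2 8291/10000
5 5/2 1001/1250
6 3 7697/10000
7 7/2 7307/10000
f(0.5y,1y) = ((1203/1250)/(9141/10000) − 1)/(1/2) = 322/3047 ≈ 10.5678%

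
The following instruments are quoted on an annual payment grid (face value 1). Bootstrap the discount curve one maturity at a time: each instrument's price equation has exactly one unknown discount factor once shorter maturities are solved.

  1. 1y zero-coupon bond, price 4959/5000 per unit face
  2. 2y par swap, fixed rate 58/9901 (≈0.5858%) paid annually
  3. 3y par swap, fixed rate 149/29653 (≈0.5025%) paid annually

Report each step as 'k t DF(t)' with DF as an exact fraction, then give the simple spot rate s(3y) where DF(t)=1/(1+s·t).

1 1 4959/5000
2 2 2471/2500
3 3 9851/10000
s(3y) = (1/(9851/10000) − 1)/(3) = 149/29553 ≈ 0.5042%

step 1 [1y] zero: DF = P = 4959/5000 ≈ 0.991800
step 2 [2y] swap r/1=58/9901: DF=(1 − 58/9901·(0.991800))/(1+58/9901) = 2471/2500 ≈ 0.988400
step 3 [3y] swap r/1=149/29653: DF=(1 − 149/29653·(0.991800+0.988400))/(1+149/29653) = 9851/10000 ≈ 0.985100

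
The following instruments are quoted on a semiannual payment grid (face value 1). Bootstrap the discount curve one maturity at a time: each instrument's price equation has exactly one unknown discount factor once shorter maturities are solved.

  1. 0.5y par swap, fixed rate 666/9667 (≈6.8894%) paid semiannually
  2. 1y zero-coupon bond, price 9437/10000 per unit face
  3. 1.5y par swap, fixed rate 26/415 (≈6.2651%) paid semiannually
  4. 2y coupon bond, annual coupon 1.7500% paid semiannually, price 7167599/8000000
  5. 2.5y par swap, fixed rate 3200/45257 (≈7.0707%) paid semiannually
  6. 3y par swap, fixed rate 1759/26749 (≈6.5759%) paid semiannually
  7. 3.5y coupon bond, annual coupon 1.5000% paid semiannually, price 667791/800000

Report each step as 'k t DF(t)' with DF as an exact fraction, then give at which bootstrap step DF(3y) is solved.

1 1/2 9667/10000
2 1 9437/10000
3 3/2 2279/2500
4 2 8637/10000
5 5/2 21/25
6 3 8241/10000
7 7/2 7887/10000
DF(3y) is solved at step 6

step 1 [0.5y] swap r/2=333/9667: DF=(1 − 333/9667·(0))/(1+333/9667) = 9667/10000 ≈ 0.966700
step 2 [1y] zero: DF = P = 9437/10000 ≈ 0.943700
step 3 [1.5y] swap r/2=13/415: DF=(1 − 13/415·(0.966700+0.943700))/(1+13/415) = 2279/2500 ≈ 0.911600
step 4 [2y] bond c/2=7/800: DF=(7167599/8000000 − 7/800·(0.966700+0.943700+0.911600))/(1+7/800) = 8637/10000 ≈ 0.863700
step 5 [2.5y] swap r/2=1600/45257: DF=(1 − 1600/45257·(0.966700+0.943700+0.911600+0.863700))/(1+1600/45257) = 21/25 ≈ 0.840000
step 6 [3y] swap r/2=1759/53498: DF=(1 − 1759/53498·(0.966700+0.943700+0.911600+0.863700+0.840000))/(1+1759/53498) = 8241/10000 ≈ 0.824100
step 7 [3.5y] bond c/2=3/400: DF=(667791/800000 − 3/400·(0.966700+0.943700+0.911600+0.863700+0.840000+0.824100))/(1+3/400) = 7887/10000 ≈ 0.788700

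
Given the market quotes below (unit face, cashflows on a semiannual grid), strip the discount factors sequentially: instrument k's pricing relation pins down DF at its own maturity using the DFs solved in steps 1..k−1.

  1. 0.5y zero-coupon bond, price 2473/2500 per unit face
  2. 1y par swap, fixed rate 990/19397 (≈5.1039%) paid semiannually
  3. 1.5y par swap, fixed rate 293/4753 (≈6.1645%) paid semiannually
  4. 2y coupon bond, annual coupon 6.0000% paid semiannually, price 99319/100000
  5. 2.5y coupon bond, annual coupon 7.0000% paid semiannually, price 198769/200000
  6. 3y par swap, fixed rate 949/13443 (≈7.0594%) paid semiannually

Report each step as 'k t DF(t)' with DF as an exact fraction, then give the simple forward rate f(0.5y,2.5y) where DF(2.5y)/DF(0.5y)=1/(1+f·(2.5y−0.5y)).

step 1 [0.5y] zero: DF = P = 2473/2500 ≈ 0.989200
step 2 [1y] swap r/2=495/19397: DF=(1 − 495/19397·(0.989200))/(1+495/19397) = 1901/2000 ≈ 0.950500
step 3 [1.5y] swap r/2=293/9506: DF=(1 − 293/9506·(0.989200+0.950500))/(1+293/9506) = 9121/10000 ≈ 0.912100
step 4 [2y] bond c/2=3/100: DF=(99319/100000 − 3/100·(0.989200+0.950500+0.912100))/(1+3/100) = 2203/2500 ≈ 0.881200
step 5 [2.5y] bond c/2=7/200: DF=(198769/200000 − 7/200·(0.989200+0.950500+0.912100+0.881200))/(1+7/200) = 417/500 ≈ 0.834000
step 6 [3y] swap r/2=949/26886: DF=(1 − 949/26886·(0.989200+0.950500+0.912100+0.881200+0.834000))/(1+949/26886) = 4051/5000 ≈ 0.810200

1 1/2 2473/2500
2 1 1901/2000
3 3/2 9121/10000
4 2 2203/2500
5 5/2 417/500
6 3 4051/5000
f(0.5y,2.5y) = ((2473/2500)/(417/500) − 1)/(2) = 194/2085 ≈ 9.3046%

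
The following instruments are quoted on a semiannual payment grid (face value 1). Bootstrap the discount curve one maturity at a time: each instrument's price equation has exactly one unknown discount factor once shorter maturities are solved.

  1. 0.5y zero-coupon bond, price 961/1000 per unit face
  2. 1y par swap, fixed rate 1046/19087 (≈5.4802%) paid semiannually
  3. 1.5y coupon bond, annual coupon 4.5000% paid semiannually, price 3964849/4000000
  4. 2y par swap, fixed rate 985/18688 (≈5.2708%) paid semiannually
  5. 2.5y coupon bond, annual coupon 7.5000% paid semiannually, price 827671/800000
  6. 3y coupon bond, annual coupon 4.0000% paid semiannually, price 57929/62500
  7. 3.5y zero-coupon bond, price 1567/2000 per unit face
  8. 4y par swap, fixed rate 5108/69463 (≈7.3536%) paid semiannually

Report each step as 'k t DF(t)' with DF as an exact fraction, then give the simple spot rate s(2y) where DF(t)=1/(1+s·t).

1 1/2 961/1000
2 1 9477/10000
3 3/2 4637/5000
4 2 1803/2000
5 5/2 8621/10000
6 3 1637/2000
7 7/2 1567/2000
8 4 3723/5000
s(2y) = (1/(1803/2000) − 1)/(2) = 197/3606 ≈ 5.4631%

step 1 [0.5y] zero: DF = P = 961/1000 ≈ 0.961000
step 2 [1y] swap r/2=523/19087: DF=(1 − 523/19087·(0.961000))/(1+523/19087) = 9477/10000 ≈ 0.947700
step 3 [1.5y] bond c/2=9/400: DF=(3964849/4000000 − 9/400·(0.961000+0.947700))/(1+9/400) = 4637/5000 ≈ 0.927400
step 4 [2y] swap r/2=985/37376: DF=(1 − 985/37376·(0.961000+0.947700+0.927400))/(1+985/37376) = 1803/2000 ≈ 0.901500
step 5 [2.5y] bond c/2=3/80: DF=(827671/800000 − 3/80·(0.961000+0.947700+0.927400+0.901500))/(1+3/80) = 8621/10000 ≈ 0.862100
step 6 [3y] bond c/2=1/50: DF=(57929/62500 − 1/50·(0.961000+0.947700+0.927400+0.901500+0.862100))/(1+1/50) = 1637/2000 ≈ 0.818500
step 7 [3.5y] zero: DF = P = 1567/2000 ≈ 0.783500
step 8 [4y] swap r/2=2554/69463: DF=(1 − 2554/69463·(0.961000+0.947700+0.927400+0.901500+0.862100+0.818500+0.783500))/(1+2554/69463) = 3723/5000 ≈ 0.744600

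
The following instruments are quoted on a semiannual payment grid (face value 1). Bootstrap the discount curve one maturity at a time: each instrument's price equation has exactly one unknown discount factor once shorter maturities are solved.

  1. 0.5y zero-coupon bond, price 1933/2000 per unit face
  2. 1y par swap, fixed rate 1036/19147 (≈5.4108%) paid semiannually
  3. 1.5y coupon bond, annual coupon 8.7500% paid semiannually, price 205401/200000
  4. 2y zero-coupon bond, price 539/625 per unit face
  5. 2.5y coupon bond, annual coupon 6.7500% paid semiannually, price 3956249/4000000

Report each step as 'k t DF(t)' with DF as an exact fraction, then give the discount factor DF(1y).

step 1 [0.5y] zero: DF = P = 1933/2000 ≈ 0.966500
step 2 [1y] swap r/2=518/19147: DF=(1 − 518/19147·(0.966500))/(1+518/19147) = 4741/5000 ≈ 0.948200
step 3 [1.5y] bond c/2=7/160: DF=(205401/200000 − 7/160·(0.966500+0.948200))/(1+7/160) = 9037/10000 ≈ 0.903700
step 4 [2y] zero: DF = P = 539/625 ≈ 0.862400
step 5 [2.5y] bond c/2=27/800: DF=(3956249/4000000 − 27/800·(0.966500+0.948200+0.903700+0.862400))/(1+27/800) = 4183/5000 ≈ 0.836600

1 1/2 1933/2000
2 1 4741/5000
3 3/2 9037/10000
4 2 539/625
5 5/2 4183/5000
DF(1y) = 4741/5000 ≈ 0.948200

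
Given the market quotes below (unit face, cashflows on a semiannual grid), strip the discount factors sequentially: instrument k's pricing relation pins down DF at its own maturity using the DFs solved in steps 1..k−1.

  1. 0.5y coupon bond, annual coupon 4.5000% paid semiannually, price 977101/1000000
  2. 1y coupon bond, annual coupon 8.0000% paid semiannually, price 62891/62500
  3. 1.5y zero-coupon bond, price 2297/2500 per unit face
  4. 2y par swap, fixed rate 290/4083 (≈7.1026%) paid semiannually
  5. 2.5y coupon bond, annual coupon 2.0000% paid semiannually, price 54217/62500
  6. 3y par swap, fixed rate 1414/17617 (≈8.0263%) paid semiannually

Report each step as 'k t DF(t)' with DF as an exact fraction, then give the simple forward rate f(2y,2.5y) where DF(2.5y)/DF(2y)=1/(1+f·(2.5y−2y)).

step 1 [0.5y] bond c/2=9/400: DF=(977101/1000000 − 9/400·(0))/(1+9/400) = 2389/2500 ≈ 0.955600
step 2 [1y] bond c/2=1/25: DF=(62891/62500 − 1/25·(0.955600))/(1+1/25) = 2327/2500 ≈ 0.930800
step 3 [1.5y] zero: DF = P = 2297/2500 ≈ 0.918800
step 4 [2y] swap r/2=145/4083: DF=(1 − 145/4083·(0.955600+0.930800+0.918800))/(1+145/4083) = 1739/2000 ≈ 0.869500
step 5 [2.5y] bond c/2=1/100: DF=(54217/62500 − 1/100·(0.955600+0.930800+0.918800+0.869500))/(1+1/100) = 329/400 ≈ 0.822500
step 6 [3y] swap r/2=707/17617: DF=(1 − 707/17617·(0.955600+0.930800+0.918800+0.869500+0.822500))/(1+707/17617) = 7879/10000 ≈ 0.787900

1 1/2 2389/2500
2 1 2327/2500
3 3/2 2297/2500
4 2 1739/2000
5 5/2 329/400
6 3 7879/10000
f(2y,2.5y) = ((1739/2000)/(329/400) − 1)/(1/2) = 4/35 ≈ 11.4286%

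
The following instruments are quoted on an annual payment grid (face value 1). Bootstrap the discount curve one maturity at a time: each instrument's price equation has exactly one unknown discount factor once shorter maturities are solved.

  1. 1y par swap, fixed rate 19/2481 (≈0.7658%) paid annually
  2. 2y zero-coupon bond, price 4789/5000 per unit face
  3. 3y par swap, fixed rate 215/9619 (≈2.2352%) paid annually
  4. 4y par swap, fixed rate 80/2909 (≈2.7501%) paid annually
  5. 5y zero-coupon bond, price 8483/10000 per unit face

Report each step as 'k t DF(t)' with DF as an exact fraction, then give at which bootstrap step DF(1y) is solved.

step 1 [1y] swap r/1=19/2481: DF=(1 − 19/2481·(0))/(1+19/2481) = 2481/2500 ≈ 0.992400
step 2 [2y] zero: DF = P = 4789/5000 ≈ 0.957800
step 3 [3y] swap r/1=215/9619: DF=(1 − 215/9619·(0.992400+0.957800))/(1+215/9619) = 1871/2000 ≈ 0.935500
step 4 [4y] swap r/1=80/2909: DF=(1 − 80/2909·(0.992400+0.957800+0.935500))/(1+80/2909) = 112/125 ≈ 0.896000
step 5 [5y] zero: DF = P = 8483/10000 ≈ 0.848300

1 1 2481/2500
2 2 4789/5000
3 3 1871/2000
4 4 112/125
5 5 8483/10000
DF(1y) is solved at step 1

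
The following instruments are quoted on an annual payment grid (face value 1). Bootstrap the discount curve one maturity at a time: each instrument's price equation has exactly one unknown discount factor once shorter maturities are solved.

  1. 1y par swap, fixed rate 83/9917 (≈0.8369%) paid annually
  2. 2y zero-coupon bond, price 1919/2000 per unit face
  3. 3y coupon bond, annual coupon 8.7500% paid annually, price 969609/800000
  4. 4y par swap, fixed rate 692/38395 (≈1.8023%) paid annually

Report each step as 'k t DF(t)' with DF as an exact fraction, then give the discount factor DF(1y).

1 1 9917/10000
2 2 1919/2000
3 3 383/400
4 4 2327/2500
DF(1y) = 9917/10000 ≈ 0.991700

step 1 [1y] swap r/1=83/9917: DF=(1 − 83/9917·(0))/(1+83/9917) = 9917/10000 ≈ 0.991700
step 2 [2y] zero: DF = P = 1919/2000 ≈ 0.959500
step 3 [3y] bond c/1=7/80: DF=(969609/800000 − 7/80·(0.991700+0.959500))/(1+7/80) = 383/400 ≈ 0.957500
step 4 [4y] swap r/1=692/38395: DF=(1 − 692/38395·(0.991700+0.959500+0.957500))/(1+692/38395) = 2327/2500 ≈ 0.930800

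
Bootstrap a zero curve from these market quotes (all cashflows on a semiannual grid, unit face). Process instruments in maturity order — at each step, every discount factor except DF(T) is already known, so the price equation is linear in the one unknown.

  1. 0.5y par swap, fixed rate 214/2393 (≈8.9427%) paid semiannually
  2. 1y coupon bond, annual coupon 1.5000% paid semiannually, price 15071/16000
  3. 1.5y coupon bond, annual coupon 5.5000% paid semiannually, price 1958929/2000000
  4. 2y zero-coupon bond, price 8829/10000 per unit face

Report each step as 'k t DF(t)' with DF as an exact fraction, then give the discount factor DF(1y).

step 1 [0.5y] swap r/2=107/2393: DF=(1 − 107/2393·(0))/(1+107/2393) = 2393/2500 ≈ 0.957200
step 2 [1y] bond c/2=3/400: DF=(15071/16000 − 3/400·(0.957200))/(1+3/400) = 4639/5000 ≈ 0.927800
step 3 [1.5y] bond c/2=11/400: DF=(1958929/2000000 − 11/400·(0.957200+0.927800))/(1+11/400) = 2257/2500 ≈ 0.902800
step 4 [2y] zero: DF = P = 8829/10000 ≈ 0.882900

1 1/2 2393/2500
2 1 4639/5000
3 3/2 2257/2500
4 2 8829/10000
DF(1y) = 4639/5000 ≈ 0.927800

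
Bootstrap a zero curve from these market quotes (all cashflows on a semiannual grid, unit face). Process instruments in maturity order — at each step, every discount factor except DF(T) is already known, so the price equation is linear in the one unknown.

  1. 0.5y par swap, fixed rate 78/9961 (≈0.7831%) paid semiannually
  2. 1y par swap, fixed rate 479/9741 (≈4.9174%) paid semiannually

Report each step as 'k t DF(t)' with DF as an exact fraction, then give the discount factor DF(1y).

step 1 [0.5y] swap r/2=39/9961: DF=(1 − 39/9961·(0))/(1+39/9961) = 9961/10000 ≈ 0.996100
step 2 [1y] swap r/2=479/19482: DF=(1 − 479/19482·(0.996100))/(1+479/19482) = 9521/10000 ≈ 0.952100

1 1/2 9961/10000
2 1 9521/10000
DF(1y) = 9521/10000 ≈ 0.952100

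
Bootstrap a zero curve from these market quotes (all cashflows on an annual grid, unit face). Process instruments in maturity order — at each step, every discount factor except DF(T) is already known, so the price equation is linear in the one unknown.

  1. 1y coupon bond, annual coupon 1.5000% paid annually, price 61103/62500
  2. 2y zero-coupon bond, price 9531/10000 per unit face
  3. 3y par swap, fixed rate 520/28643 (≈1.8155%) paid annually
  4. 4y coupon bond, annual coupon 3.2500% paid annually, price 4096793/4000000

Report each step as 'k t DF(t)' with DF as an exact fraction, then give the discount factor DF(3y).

1 1 602/625
2 2 9531/10000
3 3 237/250
4 4 4509/5000
DF(3y) = 237/250 ≈ 0.948000

step 1 [1y] bond c/1=3/200: DF=(61103/62500 − 3/200·(0))/(1+3/200) = 602/625 ≈ 0.963200
step 2 [2y] zero: DF = P = 9531/10000 ≈ 0.953100
step 3 [3y] swap r/1=520/28643: DF=(1 − 520/28643·(0.963200+0.953100))/(1+520/28643) = 237/250 ≈ 0.948000
step 4 [4y] bond c/1=13/400: DF=(4096793/4000000 − 13/400·(0.963200+0.953100+0.948000))/(1+13/400) = 4509/5000 ≈ 0.901800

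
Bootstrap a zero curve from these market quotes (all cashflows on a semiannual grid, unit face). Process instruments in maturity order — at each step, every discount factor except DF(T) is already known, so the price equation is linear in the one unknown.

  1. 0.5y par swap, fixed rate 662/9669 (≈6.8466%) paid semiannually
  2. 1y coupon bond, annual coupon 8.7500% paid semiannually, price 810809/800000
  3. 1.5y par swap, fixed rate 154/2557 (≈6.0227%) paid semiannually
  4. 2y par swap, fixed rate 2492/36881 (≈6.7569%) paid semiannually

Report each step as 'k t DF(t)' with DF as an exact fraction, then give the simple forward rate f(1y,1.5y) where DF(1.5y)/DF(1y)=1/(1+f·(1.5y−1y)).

step 1 [0.5y] swap r/2=331/9669: DF=(1 − 331/9669·(0))/(1+331/9669) = 9669/10000 ≈ 0.966900
step 2 [1y] bond c/2=7/160: DF=(810809/800000 − 7/160·(0.966900))/(1+7/160) = 1861/2000 ≈ 0.930500
step 3 [1.5y] swap r/2=77/2557: DF=(1 − 77/2557·(0.966900+0.930500))/(1+77/2557) = 9153/10000 ≈ 0.915300
step 4 [2y] swap r/2=1246/36881: DF=(1 − 1246/36881·(0.966900+0.930500+0.915300))/(1+1246/36881) = 4377/5000 ≈ 0.875400

1 1/2 9669/10000
2 1 1861/2000
3 3/2 9153/10000
4 2 4377/5000
f(1y,1.5y) = ((1861/2000)/(9153/10000) − 1)/(1/2) = 304/9153 ≈ 3.3213%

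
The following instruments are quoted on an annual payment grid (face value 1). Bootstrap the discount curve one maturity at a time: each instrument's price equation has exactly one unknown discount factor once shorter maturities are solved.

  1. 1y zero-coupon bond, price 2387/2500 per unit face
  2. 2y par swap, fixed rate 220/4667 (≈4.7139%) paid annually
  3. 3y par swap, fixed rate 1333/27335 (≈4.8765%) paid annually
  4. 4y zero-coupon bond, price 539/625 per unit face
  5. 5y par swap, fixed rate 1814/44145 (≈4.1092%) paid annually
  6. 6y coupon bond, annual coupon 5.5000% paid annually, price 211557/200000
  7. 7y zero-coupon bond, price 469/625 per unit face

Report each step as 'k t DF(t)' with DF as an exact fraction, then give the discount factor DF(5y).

1 1 2387/2500
2 2 114/125
3 3 8667/10000
4 4 539/625
5 5 4093/5000
6 6 309/400
7 7 469/625
DF(5y) = 4093/5000 ≈ 0.818600

step 1 [1y] zero: DF = P = 2387/2500 ≈ 0.954800
step 2 [2y] swap r/1=220/4667: DF=(1 − 220/4667·(0.954800))/(1+220/4667) = 114/125 ≈ 0.912000
step 3 [3y] swap r/1=1333/27335: DF=(1 − 1333/27335·(0.954800+0.912000))/(1+1333/27335) = 8667/10000 ≈ 0.866700
step 4 [4y] zero: DF = P = 539/625 ≈ 0.862400
step 5 [5y] swap r/1=1814/44145: DF=(1 − 1814/44145·(0.954800+0.912000+0.866700+0.862400))/(1+1814/44145) = 4093/5000 ≈ 0.818600
step 6 [6y] bond c/1=11/200: DF=(211557/200000 − 11/200·(0.954800+0.912000+0.866700+0.862400+0.818600))/(1+11/200) = 309/400 ≈ 0.772500
step 7 [7y] zero: DF = P = 469/625 ≈ 0.750400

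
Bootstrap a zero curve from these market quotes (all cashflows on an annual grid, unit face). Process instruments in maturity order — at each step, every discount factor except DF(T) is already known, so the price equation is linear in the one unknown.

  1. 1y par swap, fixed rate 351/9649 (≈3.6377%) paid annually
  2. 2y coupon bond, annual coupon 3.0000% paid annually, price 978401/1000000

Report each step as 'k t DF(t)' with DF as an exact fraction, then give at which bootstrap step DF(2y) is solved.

step 1 [1y] swap r/1=351/9649: DF=(1 − 351/9649·(0))/(1+351/9649) = 9649/10000 ≈ 0.964900
step 2 [2y] bond c/1=3/100: DF=(978401/1000000 − 3/100·(0.964900))/(1+3/100) = 4609/5000 ≈ 0.921800

1 1 9649/10000
2 2 4609/5000
DF(2y) is solved at step 2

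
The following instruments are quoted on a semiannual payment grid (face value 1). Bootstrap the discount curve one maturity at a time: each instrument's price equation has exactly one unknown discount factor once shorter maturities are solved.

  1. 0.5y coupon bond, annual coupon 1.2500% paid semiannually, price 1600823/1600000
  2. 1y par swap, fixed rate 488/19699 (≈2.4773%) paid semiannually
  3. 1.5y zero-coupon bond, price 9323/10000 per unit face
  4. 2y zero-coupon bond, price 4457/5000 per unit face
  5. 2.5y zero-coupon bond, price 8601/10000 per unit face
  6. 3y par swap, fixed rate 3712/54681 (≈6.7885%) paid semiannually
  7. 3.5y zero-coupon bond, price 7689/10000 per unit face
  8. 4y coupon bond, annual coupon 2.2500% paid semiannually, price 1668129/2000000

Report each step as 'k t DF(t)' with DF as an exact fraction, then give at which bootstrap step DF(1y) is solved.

step 1 [0.5y] bond c/2=1/160: DF=(1600823/1600000 − 1/160·(0))/(1+1/160) = 9943/10000 ≈ 0.994300
step 2 [1y] swap r/2=244/19699: DF=(1 − 244/19699·(0.994300))/(1+244/19699) = 2439/2500 ≈ 0.975600
step 3 [1.5y] zero: DF = P = 9323/10000 ≈ 0.932300
step 4 [2y] zero: DF = P = 4457/5000 ≈ 0.891400
step 5 [2.5y] zero: DF = P = 8601/10000 ≈ 0.860100
step 6 [3y] swap r/2=1856/54681: DF=(1 − 1856/54681·(0.994300+0.975600+0.932300+0.891400+0.860100))/(1+1856/54681) = 509/625 ≈ 0.814400
step 7 [3.5y] zero: DF = P = 7689/10000 ≈ 0.768900
step 8 [4y] bond c/2=9/800: DF=(1668129/2000000 − 9/800·(0.994300+0.975600+0.932300+0.891400+0.860100+0.814400+0.768900))/(1+9/800) = 3777/5000 ≈ 0.755400

1 1/2 9943/10000
2 1 2439/2500
3 3/2 9323/10000
4 2 4457/5000
5 5/2 8601/10000
6 3 509/625
7 7/2 7689/10000
8 4 3777/5000
DF(1y) is solved at step 2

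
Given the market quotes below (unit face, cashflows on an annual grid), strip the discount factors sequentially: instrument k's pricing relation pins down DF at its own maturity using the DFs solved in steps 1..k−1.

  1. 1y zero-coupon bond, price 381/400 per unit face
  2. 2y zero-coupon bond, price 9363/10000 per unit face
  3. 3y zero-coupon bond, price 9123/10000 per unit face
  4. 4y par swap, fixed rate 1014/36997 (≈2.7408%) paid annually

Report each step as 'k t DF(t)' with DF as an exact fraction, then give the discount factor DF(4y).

step 1 [1y] zero: DF = P = 381/400 ≈ 0.952500
step 2 [2y] zero: DF = P = 9363/10000 ≈ 0.936300
step 3 [3y] zero: DF = P = 9123/10000 ≈ 0.912300
step 4 [4y] swap r/1=1014/36997: DF=(1 − 1014/36997·(0.952500+0.936300+0.912300))/(1+1014/36997) = 4493/5000 ≈ 0.898600

1 1 381/400
2 2 9363/10000
3 3 9123/10000
4 4 4493/5000
DF(4y) = 4493/5000 ≈ 0.898600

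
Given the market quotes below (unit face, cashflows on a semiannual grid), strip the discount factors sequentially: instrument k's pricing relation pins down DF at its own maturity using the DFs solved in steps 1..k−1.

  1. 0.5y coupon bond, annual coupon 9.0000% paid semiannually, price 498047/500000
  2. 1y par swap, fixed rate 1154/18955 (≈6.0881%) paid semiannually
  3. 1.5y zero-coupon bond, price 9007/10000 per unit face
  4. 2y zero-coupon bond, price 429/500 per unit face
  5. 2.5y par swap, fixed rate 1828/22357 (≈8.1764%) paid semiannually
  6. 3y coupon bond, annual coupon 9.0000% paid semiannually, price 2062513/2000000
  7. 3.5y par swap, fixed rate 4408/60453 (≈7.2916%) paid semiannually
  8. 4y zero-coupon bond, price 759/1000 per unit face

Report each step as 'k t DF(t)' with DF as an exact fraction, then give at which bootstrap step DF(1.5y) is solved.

step 1 [0.5y] bond c/2=9/200: DF=(498047/500000 − 9/200·(0))/(1+9/200) = 2383/2500 ≈ 0.953200
step 2 [1y] swap r/2=577/18955: DF=(1 − 577/18955·(0.953200))/(1+577/18955) = 9423/10000 ≈ 0.942300
step 3 [1.5y] zero: DF = P = 9007/10000 ≈ 0.900700
step 4 [2y] zero: DF = P = 429/500 ≈ 0.858000
step 5 [2.5y] swap r/2=914/22357: DF=(1 − 914/22357·(0.953200+0.942300+0.900700+0.858000))/(1+914/22357) = 2043/2500 ≈ 0.817200
step 6 [3y] bond c/2=9/200: DF=(2062513/2000000 − 9/200·(0.953200+0.942300+0.900700+0.858000+0.817200))/(1+9/200) = 7943/10000 ≈ 0.794300
step 7 [3.5y] swap r/2=2204/60453: DF=(1 − 2204/60453·(0.953200+0.942300+0.900700+0.858000+0.817200+0.794300))/(1+2204/60453) = 1949/2500 ≈ 0.779600
step 8 [4y] zero: DF = P = 759/1000 ≈ 0.759000

1 1/2 2383/2500
2 1 9423/10000
3 3/2 9007/10000
4 2 429/500
5 5/2 2043/2500
6 3 7943/10000
7 7/2 1949/2500
8 4 759/1000
DF(1.5y) is solved at step 3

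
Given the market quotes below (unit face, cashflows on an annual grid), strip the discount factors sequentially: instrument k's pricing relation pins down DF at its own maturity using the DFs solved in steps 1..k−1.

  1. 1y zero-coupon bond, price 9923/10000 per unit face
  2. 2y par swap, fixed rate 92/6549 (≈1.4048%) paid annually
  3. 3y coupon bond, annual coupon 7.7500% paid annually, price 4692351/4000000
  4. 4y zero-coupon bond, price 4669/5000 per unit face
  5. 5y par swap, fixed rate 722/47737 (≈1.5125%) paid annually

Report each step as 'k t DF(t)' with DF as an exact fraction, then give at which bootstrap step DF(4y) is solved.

step 1 [1y] zero: DF = P = 9923/10000 ≈ 0.992300
step 2 [2y] swap r/1=92/6549: DF=(1 − 92/6549·(0.992300))/(1+92/6549) = 2431/2500 ≈ 0.972400
step 3 [3y] bond c/1=31/400: DF=(4692351/4000000 − 31/400·(0.992300+0.972400))/(1+31/400) = 4737/5000 ≈ 0.947400
step 4 [4y] zero: DF = P = 4669/5000 ≈ 0.933800
step 5 [5y] swap r/1=722/47737: DF=(1 − 722/47737·(0.992300+0.972400+0.947400+0.933800))/(1+722/47737) = 4639/5000 ≈ 0.927800

1 1 9923/10000
2 2 2431/2500
3 3 4737/5000
4 4 4669/5000
5 5 4639/5000
DF(4y) is solved at step 4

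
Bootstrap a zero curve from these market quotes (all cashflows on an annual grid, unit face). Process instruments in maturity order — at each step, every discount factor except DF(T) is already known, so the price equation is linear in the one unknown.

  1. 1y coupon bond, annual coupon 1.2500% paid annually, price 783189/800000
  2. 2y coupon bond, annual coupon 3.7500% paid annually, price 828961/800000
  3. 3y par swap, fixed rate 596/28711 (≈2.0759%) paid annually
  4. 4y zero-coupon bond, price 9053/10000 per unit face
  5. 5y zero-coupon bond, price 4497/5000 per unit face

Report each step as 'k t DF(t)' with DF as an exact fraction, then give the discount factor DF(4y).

1 1 9669/10000
2 2 4819/5000
3 3 2351/2500
4 4 9053/10000
5 5 4497/5000
DF(4y) = 9053/10000 ≈ 0.905300

step 1 [1y] bond c/1=1/80: DF=(783189/800000 − 1/80·(0))/(1+1/80) = 9669/10000 ≈ 0.966900
step 2 [2y] bond c/1=3/80: DF=(828961/800000 − 3/80·(0.966900))/(1+3/80) = 4819/5000 ≈ 0.963800
step 3 [3y] swap r/1=596/28711: DF=(1 − 596/28711·(0.966900+0.963800))/(1+596/28711) = 2351/2500 ≈ 0.940400
step 4 [4y] zero: DF = P = 9053/10000 ≈ 0.905300
step 5 [5y] zero: DF = P = 4497/5000 ≈ 0.899400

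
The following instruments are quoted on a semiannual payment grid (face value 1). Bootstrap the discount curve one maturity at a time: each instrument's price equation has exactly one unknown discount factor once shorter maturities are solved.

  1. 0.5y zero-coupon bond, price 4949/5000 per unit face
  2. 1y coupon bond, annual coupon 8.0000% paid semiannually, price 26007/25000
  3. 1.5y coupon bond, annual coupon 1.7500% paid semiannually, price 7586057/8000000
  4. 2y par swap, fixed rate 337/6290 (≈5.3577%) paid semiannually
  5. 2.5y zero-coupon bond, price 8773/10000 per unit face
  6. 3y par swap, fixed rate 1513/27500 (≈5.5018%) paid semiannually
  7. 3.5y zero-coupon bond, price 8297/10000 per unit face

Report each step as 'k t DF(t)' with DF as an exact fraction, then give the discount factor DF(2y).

1 1/2 4949/5000
2 1 4811/5000
3 3/2 9231/10000
4 2 8989/10000
5 5/2 8773/10000
6 3 8487/10000
7 7/2 8297/10000
DF(2y) = 8989/10000 ≈ 0.898900

step 1 [0.5y] zero: DF = P = 4949/5000 ≈ 0.989800
step 2 [1y] bond c/2=1/25: DF=(26007/25000 − 1/25·(0.989800))/(1+1/25) = 4811/5000 ≈ 0.962200
step 3 [1.5y] bond c/2=7/800: DF=(7586057/8000000 − 7/800·(0.989800+0.962200))/(1+7/800) = 9231/10000 ≈ 0.923100
step 4 [2y] swap r/2=337/12580: DF=(1 − 337/12580·(0.989800+0.962200+0.923100))/(1+337/12580) = 8989/10000 ≈ 0.898900
step 5 [2.5y] zero: DF = P = 8773/10000 ≈ 0.877300
step 6 [3y] swap r/2=1513/55000: DF=(1 − 1513/55000·(0.989800+0.962200+0.923100+0.898900+0.877300))/(1+1513/55000) = 8487/10000 ≈ 0.848700
step 7 [3.5y] zero: DF = P = 8297/10000 ≈ 0.829700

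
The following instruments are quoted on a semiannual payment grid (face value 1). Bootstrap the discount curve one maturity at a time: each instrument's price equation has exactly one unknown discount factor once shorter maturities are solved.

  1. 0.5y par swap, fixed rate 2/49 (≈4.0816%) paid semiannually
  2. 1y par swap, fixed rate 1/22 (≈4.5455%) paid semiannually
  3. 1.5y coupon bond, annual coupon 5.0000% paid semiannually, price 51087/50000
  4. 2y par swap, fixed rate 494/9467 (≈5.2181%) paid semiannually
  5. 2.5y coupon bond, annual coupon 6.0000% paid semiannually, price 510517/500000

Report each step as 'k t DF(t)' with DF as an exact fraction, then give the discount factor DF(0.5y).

step 1 [0.5y] swap r/2=1/49: DF=(1 − 1/49·(0))/(1+1/49) = 49/50 ≈ 0.980000
step 2 [1y] swap r/2=1/44: DF=(1 − 1/44·(0.980000))/(1+1/44) = 239/250 ≈ 0.956000
step 3 [1.5y] bond c/2=1/40: DF=(51087/50000 − 1/40·(0.980000+0.956000))/(1+1/40) = 1187/1250 ≈ 0.949600
step 4 [2y] swap r/2=247/9467: DF=(1 − 247/9467·(0.980000+0.956000+0.949600))/(1+247/9467) = 2253/2500 ≈ 0.901200
step 5 [2.5y] bond c/2=3/100: DF=(510517/500000 − 3/100·(0.980000+0.956000+0.949600+0.901200))/(1+3/100) = 881/1000 ≈ 0.881000

1 1/2 49/50
2 1 239/250
3 3/2 1187/1250
4 2 2253/2500
5 5/2 881/1000
DF(0.5y) = 49/50 ≈ 0.980000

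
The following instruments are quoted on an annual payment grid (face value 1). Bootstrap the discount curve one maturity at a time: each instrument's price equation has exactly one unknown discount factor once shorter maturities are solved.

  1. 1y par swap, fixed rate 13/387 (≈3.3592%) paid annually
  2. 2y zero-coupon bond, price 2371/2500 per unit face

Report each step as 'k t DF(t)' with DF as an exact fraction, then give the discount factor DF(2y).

step 1 [1y] swap r/1=13/387: DF=(1 − 13/387·(0))/(1+13/387) = 387/400 ≈ 0.967500
step 2 [2y] zero: DF = P = 2371/2500 ≈ 0.948400

1 1 387/400
2 2 2371/2500
DF(2y) = 2371/2500 ≈ 0.948400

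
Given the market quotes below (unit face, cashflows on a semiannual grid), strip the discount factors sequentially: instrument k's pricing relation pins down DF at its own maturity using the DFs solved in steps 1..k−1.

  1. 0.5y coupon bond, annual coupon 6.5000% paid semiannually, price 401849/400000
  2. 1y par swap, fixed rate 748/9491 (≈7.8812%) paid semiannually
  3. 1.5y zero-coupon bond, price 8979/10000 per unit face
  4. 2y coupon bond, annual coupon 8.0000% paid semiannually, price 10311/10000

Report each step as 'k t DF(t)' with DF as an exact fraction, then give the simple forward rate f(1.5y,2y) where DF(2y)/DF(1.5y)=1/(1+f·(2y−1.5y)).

step 1 [0.5y] bond c/2=13/400: DF=(401849/400000 − 13/400·(0))/(1+13/400) = 973/1000 ≈ 0.973000
step 2 [1y] swap r/2=374/9491: DF=(1 − 374/9491·(0.973000))/(1+374/9491) = 2313/2500 ≈ 0.925200
step 3 [1.5y] zero: DF = P = 8979/10000 ≈ 0.897900
step 4 [2y] bond c/2=1/25: DF=(10311/10000 − 1/25·(0.973000+0.925200+0.897900))/(1+1/25) = 8839/10000 ≈ 0.883900

1 1/2 973/1000
2 1 2313/2500
3 3/2 8979/10000
4 2 8839/10000
f(1.5y,2y) = ((8979/10000)/(8839/10000) − 1)/(1/2) = 280/8839 ≈ 3.1678%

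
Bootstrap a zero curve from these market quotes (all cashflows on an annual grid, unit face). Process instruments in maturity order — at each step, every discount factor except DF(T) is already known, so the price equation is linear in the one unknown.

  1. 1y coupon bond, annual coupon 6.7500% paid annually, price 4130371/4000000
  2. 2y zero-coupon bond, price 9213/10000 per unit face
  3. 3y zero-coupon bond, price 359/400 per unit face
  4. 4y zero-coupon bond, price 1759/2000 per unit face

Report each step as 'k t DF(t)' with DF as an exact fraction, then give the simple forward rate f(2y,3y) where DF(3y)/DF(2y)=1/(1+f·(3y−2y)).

1 1 9673/10000
2 2 9213/10000
3 3 359/400
4 4 1759/2000
f(2y,3y) = ((9213/10000)/(359/400) − 1)/(1) = 238/8975 ≈ 2.6518%

step 1 [1y] bond c/1=27/400: DF=(4130371/4000000 − 27/400·(0))/(1+27/400) = 9673/10000 ≈ 0.967300
step 2 [2y] zero: DF = P = 9213/10000 ≈ 0.921300
step 3 [3y] zero: DF = P = 359/400 ≈ 0.897500
step 4 [4y] zero: DF = P = 1759/2000 ≈ 0.879500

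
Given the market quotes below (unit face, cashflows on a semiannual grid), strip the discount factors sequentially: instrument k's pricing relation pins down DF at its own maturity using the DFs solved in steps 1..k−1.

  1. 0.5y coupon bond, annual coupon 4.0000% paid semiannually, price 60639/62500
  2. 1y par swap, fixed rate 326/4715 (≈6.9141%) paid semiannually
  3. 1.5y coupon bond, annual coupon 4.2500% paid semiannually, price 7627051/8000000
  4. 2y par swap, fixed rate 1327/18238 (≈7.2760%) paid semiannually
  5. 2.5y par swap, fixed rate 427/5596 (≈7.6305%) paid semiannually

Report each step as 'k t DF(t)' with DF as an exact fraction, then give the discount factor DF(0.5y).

1 1/2 1189/1250
2 1 2337/2500
3 3/2 8943/10000
4 2 8673/10000
5 5/2 2073/2500
DF(0.5y) = 1189/1250 ≈ 0.951200

step 1 [0.5y] bond c/2=1/50: DF=(60639/62500 − 1/50·(0))/(1+1/50) = 1189/1250 ≈ 0.951200
step 2 [1y] swap r/2=163/4715: DF=(1 − 163/4715·(0.951200))/(1+163/4715) = 2337/2500 ≈ 0.934800
step 3 [1.5y] bond c/2=17/800: DF=(7627051/8000000 − 17/800·(0.951200+0.934800))/(1+17/800) = 8943/10000 ≈ 0.894300
step 4 [2y] swap r/2=1327/36476: DF=(1 − 1327/36476·(0.951200+0.934800+0.894300))/(1+1327/36476) = 8673/10000 ≈ 0.867300
step 5 [2.5y] swap r/2=427/11192: DF=(1 − 427/11192·(0.951200+0.934800+0.894300+0.867300))/(1+427/11192) = 2073/2500 ≈ 0.829200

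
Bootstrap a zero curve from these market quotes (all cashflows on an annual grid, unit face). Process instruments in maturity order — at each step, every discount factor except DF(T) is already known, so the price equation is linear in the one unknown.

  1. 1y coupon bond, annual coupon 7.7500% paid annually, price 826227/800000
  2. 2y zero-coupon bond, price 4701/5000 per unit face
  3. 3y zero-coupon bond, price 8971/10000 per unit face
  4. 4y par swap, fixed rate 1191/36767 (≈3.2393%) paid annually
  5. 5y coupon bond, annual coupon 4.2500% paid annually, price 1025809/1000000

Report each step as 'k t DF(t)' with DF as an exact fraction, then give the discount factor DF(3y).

1 1 1917/2000
2 2 4701/5000
3 3 8971/10000
4 4 8809/10000
5 5 8341/10000
DF(3y) = 8971/10000 ≈ 0.897100

step 1 [1y] bond c/1=31/400: DF=(826227/800000 − 31/400·(0))/(1+31/400) = 1917/2000 ≈ 0.958500
step 2 [2y] zero: DF = P = 4701/5000 ≈ 0.940200
step 3 [3y] zero: DF = P = 8971/10000 ≈ 0.897100
step 4 [4y] swap r/1=1191/36767: DF=(1 − 1191/36767·(0.958500+0.940200+0.897100))/(1+1191/36767) = 8809/10000 ≈ 0.880900
step 5 [5y] bond c/1=17/400: DF=(1025809/1000000 − 17/400·(0.958500+0.940200+0.897100+0.880900))/(1+17/400) = 8341/10000 ≈ 0.834100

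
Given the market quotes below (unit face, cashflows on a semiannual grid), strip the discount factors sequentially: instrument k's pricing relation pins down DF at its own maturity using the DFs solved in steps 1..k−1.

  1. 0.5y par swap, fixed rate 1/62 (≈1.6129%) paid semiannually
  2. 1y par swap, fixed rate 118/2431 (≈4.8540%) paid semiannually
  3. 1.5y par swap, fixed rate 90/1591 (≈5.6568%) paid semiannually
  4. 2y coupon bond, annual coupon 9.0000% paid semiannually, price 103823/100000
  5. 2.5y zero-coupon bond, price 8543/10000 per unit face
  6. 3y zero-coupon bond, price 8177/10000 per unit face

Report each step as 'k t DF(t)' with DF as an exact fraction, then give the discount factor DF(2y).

1 1/2 124/125
2 1 1191/1250
3 3/2 919/1000
4 2 4351/5000
5 5/2 8543/10000
6 3 8177/10000
DF(2y) = 4351/5000 ≈ 0.870200

step 1 [0.5y] swap r/2=1/124: DF=(1 − 1/124·(0))/(1+1/124) = 124/125 ≈ 0.992000
step 2 [1y] swap r/2=59/2431: DF=(1 − 59/2431·(0.992000))/(1+59/2431) = 1191/1250 ≈ 0.952800
step 3 [1.5y] swap r/2=45/1591: DF=(1 − 45/1591·(0.992000+0.952800))/(1+45/1591) = 919/1000 ≈ 0.919000
step 4 [2y] bond c/2=9/200: DF=(103823/100000 − 9/200·(0.992000+0.952800+0.919000))/(1+9/200) = 4351/5000 ≈ 0.870200
step 5 [2.5y] zero: DF = P = 8543/10000 ≈ 0.854300
step 6 [3y] zero: DF = P = 8177/10000 ≈ 0.817700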